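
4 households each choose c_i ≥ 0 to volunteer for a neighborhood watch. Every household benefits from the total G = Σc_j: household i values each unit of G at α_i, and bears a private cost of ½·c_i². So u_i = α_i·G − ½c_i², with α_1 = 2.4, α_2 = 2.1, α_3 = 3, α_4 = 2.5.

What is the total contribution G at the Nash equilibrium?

Household i's FOC: ∂u_i/∂c_i = α_i − c_i = 0, so c_i* = α_i.
NE contributions = (2.4, 2.1, 3, 2.5); G = 10.

10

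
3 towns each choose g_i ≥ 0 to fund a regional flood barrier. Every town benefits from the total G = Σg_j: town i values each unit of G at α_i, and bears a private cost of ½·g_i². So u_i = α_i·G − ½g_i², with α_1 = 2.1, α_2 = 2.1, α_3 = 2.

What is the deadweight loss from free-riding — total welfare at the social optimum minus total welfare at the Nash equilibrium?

25.63

Town i's FOC: ∂u_i/∂g_i = α_i − g_i = 0, so g_i* = α_i.
NE contributions = (2.1, 2.1, 2); G = 6.2.
W^NE = (Σα)·G − ½Σα_i² = 6.2² − ½·12.82 = 32.03.
Planner sets g_i = Σα_j = 6.2 for every i, so G^SO = 3·6.2 = 18.6.
W^SO = (Σα)·G^SO − ½·3·(Σα)² = (3/2)·6.2² = 57.66.
Deadweight loss = W^SO − W^NE = 25.63.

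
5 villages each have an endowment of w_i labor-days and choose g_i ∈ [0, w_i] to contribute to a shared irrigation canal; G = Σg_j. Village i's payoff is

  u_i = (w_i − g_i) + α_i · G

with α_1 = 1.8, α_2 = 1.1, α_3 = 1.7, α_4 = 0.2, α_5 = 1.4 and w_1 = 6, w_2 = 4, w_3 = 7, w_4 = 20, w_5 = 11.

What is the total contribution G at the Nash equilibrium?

∂u_i/∂g_i = α_i − 1, so village i contributes w_i if α_i > 1, else 0.
α_i > 1 for i ∈ {1, 2, 3, 5}; NE contributions (6, 4, 7, 0, 11), G = 28.

28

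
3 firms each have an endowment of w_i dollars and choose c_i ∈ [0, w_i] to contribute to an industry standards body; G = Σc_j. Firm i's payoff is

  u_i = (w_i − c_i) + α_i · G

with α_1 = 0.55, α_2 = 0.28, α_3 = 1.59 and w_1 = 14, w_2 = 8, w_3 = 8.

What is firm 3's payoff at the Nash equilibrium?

12.72

∂u_i/∂c_i = α_i − 1, so firm i contributes w_i if α_i > 1, else 0.
α_i > 1 for i ∈ {3}; NE contributions (0, 0, 8), G = 8.
u_3 = (8 − 8) + 1.59·8 = 12.72.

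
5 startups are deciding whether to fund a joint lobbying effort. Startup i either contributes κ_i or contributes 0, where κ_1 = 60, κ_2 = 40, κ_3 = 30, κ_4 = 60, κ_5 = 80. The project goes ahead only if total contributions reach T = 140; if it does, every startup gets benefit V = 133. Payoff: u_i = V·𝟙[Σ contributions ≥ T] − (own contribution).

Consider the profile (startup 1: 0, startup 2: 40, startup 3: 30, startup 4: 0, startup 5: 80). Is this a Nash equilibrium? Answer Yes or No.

Total = 150 ≥ 140: provided.
Startup 1 (pledges 0, payoff 133): pledging 60 → total 210, payoff 73. No gain.
Startup 2 (pledges 40, payoff 93): dropping to 0 → total 110, payoff 0. No gain.
Startup 3 (pledges 30, payoff 103): dropping to 0 → total 120, payoff 0. No gain.
Startup 4 (pledges 0, payoff 133): pledging 60 → total 210, payoff 73. No gain.
Startup 5 (pledges 80, payoff 53): dropping to 0 → total 70, payoff 0. No gain.

Yes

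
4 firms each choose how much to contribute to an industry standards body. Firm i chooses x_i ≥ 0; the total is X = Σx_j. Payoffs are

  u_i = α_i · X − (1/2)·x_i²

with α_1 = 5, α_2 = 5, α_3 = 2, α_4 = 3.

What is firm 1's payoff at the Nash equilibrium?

Firm i's FOC: ∂u_i/∂x_i = α_i − x_i = 0, so x_i* = α_i.
NE contributions = (5, 5, 2, 3); X = 15.
u_1 = α_1·X − ½·(x_1)² = 5·15 − ½·5² = 62.5.

62.5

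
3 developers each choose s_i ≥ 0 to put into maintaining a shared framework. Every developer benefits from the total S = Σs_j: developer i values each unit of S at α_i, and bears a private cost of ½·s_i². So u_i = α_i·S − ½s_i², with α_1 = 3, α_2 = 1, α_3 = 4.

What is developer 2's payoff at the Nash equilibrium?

7.5

Developer i's FOC: ∂u_i/∂s_i = α_i − s_i = 0, so s_i* = α_i.
NE contributions = (3, 1, 4); S = 8.
u_2 = α_2·S − ½·(s_2)² = 1·8 − ½·1² = 7.5.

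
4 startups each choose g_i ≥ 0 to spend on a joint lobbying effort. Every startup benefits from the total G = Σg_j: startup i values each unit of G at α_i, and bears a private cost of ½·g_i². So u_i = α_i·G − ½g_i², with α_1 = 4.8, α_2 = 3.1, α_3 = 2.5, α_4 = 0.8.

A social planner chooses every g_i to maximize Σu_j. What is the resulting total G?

Planner FOC: ∂(Σu_j)/∂g_i = (Σα_j) − g_i = 0, so g_i^SO = Σα_j = 11.2 for every i; G^SO = 44.8.

44.8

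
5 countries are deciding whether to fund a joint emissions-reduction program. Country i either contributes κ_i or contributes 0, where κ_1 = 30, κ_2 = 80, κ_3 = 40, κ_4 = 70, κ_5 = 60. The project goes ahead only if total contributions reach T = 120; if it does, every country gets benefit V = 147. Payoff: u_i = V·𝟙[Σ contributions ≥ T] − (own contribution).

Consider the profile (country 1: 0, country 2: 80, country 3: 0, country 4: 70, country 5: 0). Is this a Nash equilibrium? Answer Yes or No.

Total = 150 ≥ 120: provided.
Country 1 (pledges 0, payoff 147): pledging 30 → total 180, payoff 117. No gain.
Country 2 (pledges 80, payoff 67): dropping to 0 → total 70, payoff 0. No gain.
Country 3 (pledges 0, payoff 147): pledging 40 → total 190, payoff 107. No gain.
Country 4 (pledges 70, payoff 77): dropping to 0 → total 80, payoff 0. No gain.
Country 5 (pledges 0, payoff 147): pledging 60 → total 210, payoff 87. No gain.

Yes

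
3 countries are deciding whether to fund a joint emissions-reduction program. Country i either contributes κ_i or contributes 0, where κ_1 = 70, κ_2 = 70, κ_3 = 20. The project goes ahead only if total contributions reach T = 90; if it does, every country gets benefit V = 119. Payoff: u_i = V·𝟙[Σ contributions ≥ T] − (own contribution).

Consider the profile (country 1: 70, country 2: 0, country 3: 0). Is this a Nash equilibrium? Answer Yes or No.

No

Total = 70 < 90: not provided.
Country 1 (pledges 70, payoff -70): dropping to 0 → total 0, payoff 0. Profitable deviation.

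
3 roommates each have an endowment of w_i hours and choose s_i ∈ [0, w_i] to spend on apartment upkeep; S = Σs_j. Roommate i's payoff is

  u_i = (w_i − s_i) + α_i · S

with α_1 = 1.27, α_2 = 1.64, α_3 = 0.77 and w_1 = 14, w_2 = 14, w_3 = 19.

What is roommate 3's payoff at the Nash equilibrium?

∂u_i/∂s_i = α_i − 1, so roommate i contributes w_i if α_i > 1, else 0.
α_i > 1 for i ∈ {1, 2}; NE contributions (14, 14, 0), S = 28.
u_3 = (19 − 0) + 0.77·28 = 40.56.

40.56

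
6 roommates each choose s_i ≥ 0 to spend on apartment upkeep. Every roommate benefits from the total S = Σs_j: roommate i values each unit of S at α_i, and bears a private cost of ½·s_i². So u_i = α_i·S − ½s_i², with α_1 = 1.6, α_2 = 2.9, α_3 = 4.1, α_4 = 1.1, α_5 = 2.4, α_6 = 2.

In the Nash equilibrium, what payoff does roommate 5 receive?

Roommate i's FOC: ∂u_i/∂s_i = α_i − s_i = 0, so s_i* = α_i.
NE contributions = (1.6, 2.9, 4.1, 1.1, 2.4, 2); S = 14.1.
u_5 = α_5·S − ½·(s_5)² = 2.4·14.1 − ½·2.4² = 30.96.

30.96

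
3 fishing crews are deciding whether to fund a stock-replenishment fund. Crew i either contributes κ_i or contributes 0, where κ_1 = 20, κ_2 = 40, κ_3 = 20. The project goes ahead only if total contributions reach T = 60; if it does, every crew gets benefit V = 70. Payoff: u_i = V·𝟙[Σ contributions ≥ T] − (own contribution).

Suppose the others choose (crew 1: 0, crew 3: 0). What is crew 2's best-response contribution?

Others' total = 0. Even contributing 40 gives 40 < 60: no benefit either way.
Best response: 0.

0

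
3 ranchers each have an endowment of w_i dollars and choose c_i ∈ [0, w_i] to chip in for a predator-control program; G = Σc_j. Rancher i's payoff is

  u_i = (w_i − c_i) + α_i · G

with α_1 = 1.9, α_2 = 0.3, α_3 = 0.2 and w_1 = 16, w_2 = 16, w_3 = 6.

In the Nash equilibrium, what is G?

∂u_i/∂c_i = α_i − 1, so rancher i contributes w_i if α_i > 1, else 0.
α_i > 1 for i ∈ {1}; NE contributions (16, 0, 0), G = 16.

16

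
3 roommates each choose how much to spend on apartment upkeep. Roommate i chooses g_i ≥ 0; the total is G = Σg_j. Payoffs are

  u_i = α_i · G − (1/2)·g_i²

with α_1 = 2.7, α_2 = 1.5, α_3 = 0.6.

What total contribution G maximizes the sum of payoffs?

Planner FOC: ∂(Σu_j)/∂g_i = (Σα_j) − g_i = 0, so g_i^SO = Σα_j = 4.8 for every i; G^SO = 14.4.

14.4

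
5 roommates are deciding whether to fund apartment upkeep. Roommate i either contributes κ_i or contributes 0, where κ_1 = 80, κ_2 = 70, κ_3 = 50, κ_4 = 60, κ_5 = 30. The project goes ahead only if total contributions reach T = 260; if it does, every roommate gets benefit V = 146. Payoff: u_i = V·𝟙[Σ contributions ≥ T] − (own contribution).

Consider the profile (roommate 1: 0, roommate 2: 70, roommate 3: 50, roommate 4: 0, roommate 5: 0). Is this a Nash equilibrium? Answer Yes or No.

No

Total = 120 < 260: not provided.
Roommate 1 (pledges 0, payoff 0): pledging 80 → total 200, payoff -80. No gain.
Roommate 2 (pledges 70, payoff -70): dropping to 0 → total 50, payoff 0. Profitable deviation.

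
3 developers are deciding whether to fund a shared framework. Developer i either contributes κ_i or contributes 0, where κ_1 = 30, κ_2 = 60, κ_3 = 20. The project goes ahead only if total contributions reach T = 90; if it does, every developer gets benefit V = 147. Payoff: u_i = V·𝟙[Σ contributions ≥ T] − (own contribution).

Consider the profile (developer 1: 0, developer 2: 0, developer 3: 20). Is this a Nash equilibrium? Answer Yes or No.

No

Total = 20 < 90: not provided.
Developer 1 (pledges 0, payoff 0): pledging 30 → total 50, payoff -30. No gain.
Developer 2 (pledges 0, payoff 0): pledging 60 → total 80, payoff -60. No gain.
Developer 3 (pledges 20, payoff -20): dropping to 0 → total 0, payoff 0. Profitable deviation.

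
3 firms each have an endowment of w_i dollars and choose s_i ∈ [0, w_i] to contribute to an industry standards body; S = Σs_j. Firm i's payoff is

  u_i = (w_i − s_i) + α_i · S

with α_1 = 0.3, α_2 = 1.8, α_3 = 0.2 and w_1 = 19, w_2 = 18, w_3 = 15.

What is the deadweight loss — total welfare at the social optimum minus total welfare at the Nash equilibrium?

44.2

∂u_i/∂s_i = α_i − 1, so firm i contributes w_i if α_i > 1, else 0.
α_i > 1 for i ∈ {2}; NE contributions (0, 18, 0), S = 18.
W^NE = Σw_i − S^NE + (Σα_i)·S^NE = 52 + 1.3·18 = 75.4.
Planner: ∂(Σu_j)/∂s_i = Σα_j − 1 = 1.3 > 0, so everyone contributes w_i; S^SO = 52, W^SO = 52 + 1.3·52 = 119.6.
Deadweight loss = 44.2.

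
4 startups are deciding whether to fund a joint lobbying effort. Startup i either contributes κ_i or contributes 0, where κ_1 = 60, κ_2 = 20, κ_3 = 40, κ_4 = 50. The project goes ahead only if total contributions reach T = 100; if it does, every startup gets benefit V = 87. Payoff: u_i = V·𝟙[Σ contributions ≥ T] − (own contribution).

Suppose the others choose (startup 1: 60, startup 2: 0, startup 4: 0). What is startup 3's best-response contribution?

Others' total = 60. Contributing 40 brings total to 100 ≥ 100: gain V − κ_3 = 47.
Best response: 40.

40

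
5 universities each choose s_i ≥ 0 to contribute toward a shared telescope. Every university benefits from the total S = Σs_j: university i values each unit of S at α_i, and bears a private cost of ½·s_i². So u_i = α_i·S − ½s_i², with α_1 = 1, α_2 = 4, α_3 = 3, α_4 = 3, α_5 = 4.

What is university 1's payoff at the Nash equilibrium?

University i's FOC: ∂u_i/∂s_i = α_i − s_i = 0, so s_i* = α_i.
NE contributions = (1, 4, 3, 3, 4); S = 15.
u_1 = α_1·S − ½·(s_1)² = 1·15 − ½·1² = 14.5.

14.5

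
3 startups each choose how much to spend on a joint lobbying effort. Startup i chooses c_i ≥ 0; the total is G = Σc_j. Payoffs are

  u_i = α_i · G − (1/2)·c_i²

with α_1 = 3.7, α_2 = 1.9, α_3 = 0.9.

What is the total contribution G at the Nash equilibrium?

6.5

Startup i's FOC: ∂u_i/∂c_i = α_i − c_i = 0, so c_i* = α_i.
NE contributions = (3.7, 1.9, 0.9); G = 6.5.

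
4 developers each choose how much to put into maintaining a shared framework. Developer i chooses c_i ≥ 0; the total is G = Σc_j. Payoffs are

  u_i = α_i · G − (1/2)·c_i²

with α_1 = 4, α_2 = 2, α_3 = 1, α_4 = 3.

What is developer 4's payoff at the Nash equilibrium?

25.5

Developer i's FOC: ∂u_i/∂c_i = α_i − c_i = 0, so c_i* = α_i.
NE contributions = (4, 2, 1, 3); G = 10.
u_4 = α_4·G − ½·(c_4)² = 3·10 − ½·3² = 25.5.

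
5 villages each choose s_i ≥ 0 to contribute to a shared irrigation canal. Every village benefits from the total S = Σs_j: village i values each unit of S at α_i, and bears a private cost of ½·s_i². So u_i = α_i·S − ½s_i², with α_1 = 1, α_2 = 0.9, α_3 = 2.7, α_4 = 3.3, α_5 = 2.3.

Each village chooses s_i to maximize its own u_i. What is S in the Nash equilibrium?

Village i's FOC: ∂u_i/∂s_i = α_i − s_i = 0, so s_i* = α_i.
NE contributions = (1, 0.9, 2.7, 3.3, 2.3); S = 10.2.

10.2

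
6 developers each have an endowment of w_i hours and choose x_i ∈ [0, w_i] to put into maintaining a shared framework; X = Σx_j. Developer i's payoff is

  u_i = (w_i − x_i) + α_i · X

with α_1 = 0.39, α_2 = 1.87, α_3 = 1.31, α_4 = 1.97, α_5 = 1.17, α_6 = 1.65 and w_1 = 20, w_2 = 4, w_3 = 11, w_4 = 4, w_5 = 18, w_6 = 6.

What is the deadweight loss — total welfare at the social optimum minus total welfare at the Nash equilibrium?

∂u_i/∂x_i = α_i − 1, so developer i contributes w_i if α_i > 1, else 0.
α_i > 1 for i ∈ {2, 3, 4, 5, 6}; NE contributions (0, 4, 11, 4, 18, 6), X = 43.
W^NE = Σw_i − X^NE + (Σα_i)·X^NE = 63 + 7.36·43 = 379.48.
Planner: ∂(Σu_j)/∂x_i = Σα_j − 1 = 7.36 > 0, so everyone contributes w_i; X^SO = 63, W^SO = 63 + 7.36·63 = 526.68.
Deadweight loss = 147.2.

147.2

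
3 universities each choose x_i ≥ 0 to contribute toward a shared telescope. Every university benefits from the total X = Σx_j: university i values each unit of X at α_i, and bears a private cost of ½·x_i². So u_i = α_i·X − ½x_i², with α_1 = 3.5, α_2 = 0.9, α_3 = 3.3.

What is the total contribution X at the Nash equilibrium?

7.7

University i's FOC: ∂u_i/∂x_i = α_i − x_i = 0, so x_i* = α_i.
NE contributions = (3.5, 0.9, 3.3); X = 7.7.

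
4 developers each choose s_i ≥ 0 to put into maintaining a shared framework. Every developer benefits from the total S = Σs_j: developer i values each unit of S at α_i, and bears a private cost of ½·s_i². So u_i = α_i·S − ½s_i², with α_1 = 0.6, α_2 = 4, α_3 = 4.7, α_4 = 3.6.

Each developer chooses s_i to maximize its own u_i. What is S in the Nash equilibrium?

12.9

Developer i's FOC: ∂u_i/∂s_i = α_i − s_i = 0, so s_i* = α_i.
NE contributions = (0.6, 4, 4.7, 3.6); S = 12.9.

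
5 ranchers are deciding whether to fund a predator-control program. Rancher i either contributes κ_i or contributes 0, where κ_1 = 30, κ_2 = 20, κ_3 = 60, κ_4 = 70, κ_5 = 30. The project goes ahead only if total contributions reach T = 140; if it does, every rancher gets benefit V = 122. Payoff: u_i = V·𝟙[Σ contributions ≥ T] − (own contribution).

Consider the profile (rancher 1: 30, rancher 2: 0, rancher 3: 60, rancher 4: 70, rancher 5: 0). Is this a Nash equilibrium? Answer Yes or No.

Total = 160 ≥ 140: provided.
Rancher 1 (pledges 30, payoff 92): dropping to 0 → total 130, payoff 0. No gain.
Rancher 2 (pledges 0, payoff 122): pledging 20 → total 180, payoff 102. No gain.
Rancher 3 (pledges 60, payoff 62): dropping to 0 → total 100, payoff 0. No gain.
Rancher 4 (pledges 70, payoff 52): dropping to 0 → total 90, payoff 0. No gain.
Rancher 5 (pledges 0, payoff 122): pledging 30 → total 190, payoff 92. No gain.

Yes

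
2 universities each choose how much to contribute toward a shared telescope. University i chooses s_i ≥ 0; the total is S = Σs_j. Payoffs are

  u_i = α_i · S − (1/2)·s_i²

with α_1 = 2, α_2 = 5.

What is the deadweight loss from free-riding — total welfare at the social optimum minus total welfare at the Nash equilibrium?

14.5

University i's FOC: ∂u_i/∂s_i = α_i − s_i = 0, so s_i* = α_i.
NE contributions = (2, 5); S = 7.
W^NE = (Σα)·S − ½Σα_i² = 7² − ½·29 = 34.5.
Planner sets s_i = Σα_j = 7 for every i, so S^SO = 2·7 = 14.
W^SO = (Σα)·S^SO − ½·2·(Σα)² = (2/2)·7² = 49.
Deadweight loss = W^SO − W^NE = 14.5.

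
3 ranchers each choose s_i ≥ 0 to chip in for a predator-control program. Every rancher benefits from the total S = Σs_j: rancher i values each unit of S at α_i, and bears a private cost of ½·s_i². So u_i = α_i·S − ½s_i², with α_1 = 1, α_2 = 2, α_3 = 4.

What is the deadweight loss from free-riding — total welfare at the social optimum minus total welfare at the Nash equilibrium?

Rancher i's FOC: ∂u_i/∂s_i = α_i − s_i = 0, so s_i* = α_i.
NE contributions = (1, 2, 4); S = 7.
W^NE = (Σα)·S − ½Σα_i² = 7² − ½·21 = 38.5.
Planner sets s_i = Σα_j = 7 for every i, so S^SO = 3·7 = 21.
W^SO = (Σα)·S^SO − ½·3·(Σα)² = (3/2)·7² = 73.5.
Deadweight loss = W^SO − W^NE = 35.

35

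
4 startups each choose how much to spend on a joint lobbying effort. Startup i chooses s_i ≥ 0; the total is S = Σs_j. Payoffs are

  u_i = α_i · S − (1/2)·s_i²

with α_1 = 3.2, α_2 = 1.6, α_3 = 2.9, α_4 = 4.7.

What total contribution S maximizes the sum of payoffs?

49.6

Planner FOC: ∂(Σu_j)/∂s_i = (Σα_j) − s_i = 0, so s_i^SO = Σα_j = 12.4 for every i; S^SO = 49.6.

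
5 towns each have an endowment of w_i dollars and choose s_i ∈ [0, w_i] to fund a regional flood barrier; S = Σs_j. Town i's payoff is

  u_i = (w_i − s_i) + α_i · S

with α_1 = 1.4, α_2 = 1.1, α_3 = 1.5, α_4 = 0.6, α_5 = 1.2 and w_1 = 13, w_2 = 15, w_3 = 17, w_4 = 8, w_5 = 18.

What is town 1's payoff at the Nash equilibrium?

88.2

∂u_i/∂s_i = α_i − 1, so town i contributes w_i if α_i > 1, else 0.
α_i > 1 for i ∈ {1, 2, 3, 5}; NE contributions (13, 15, 17, 0, 18), S = 63.
u_1 = (13 − 13) + 1.4·63 = 88.2.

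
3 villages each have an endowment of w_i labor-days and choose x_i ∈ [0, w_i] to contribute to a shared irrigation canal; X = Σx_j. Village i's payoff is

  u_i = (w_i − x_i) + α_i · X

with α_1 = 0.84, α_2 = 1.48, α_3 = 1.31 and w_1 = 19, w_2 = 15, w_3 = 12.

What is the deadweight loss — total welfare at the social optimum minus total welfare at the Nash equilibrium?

∂u_i/∂x_i = α_i − 1, so village i contributes w_i if α_i > 1, else 0.
α_i > 1 for i ∈ {2, 3}; NE contributions (0, 15, 12), X = 27.
W^NE = Σw_i − X^NE + (Σα_i)·X^NE = 46 + 2.63·27 = 117.01.
Planner: ∂(Σu_j)/∂x_i = Σα_j − 1 = 2.63 > 0, so everyone contributes w_i; X^SO = 46, W^SO = 46 + 2.63·46 = 166.98.
Deadweight loss = 49.97.

49.97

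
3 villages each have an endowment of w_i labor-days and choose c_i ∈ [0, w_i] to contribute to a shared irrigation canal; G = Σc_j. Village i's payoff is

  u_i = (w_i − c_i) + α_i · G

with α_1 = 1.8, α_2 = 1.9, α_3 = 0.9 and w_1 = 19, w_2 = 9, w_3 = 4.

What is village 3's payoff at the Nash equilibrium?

29.2

∂u_i/∂c_i = α_i − 1, so village i contributes w_i if α_i > 1, else 0.
α_i > 1 for i ∈ {1, 2}; NE contributions (19, 9, 0), G = 28.
u_3 = (4 − 0) + 0.9·28 = 29.2.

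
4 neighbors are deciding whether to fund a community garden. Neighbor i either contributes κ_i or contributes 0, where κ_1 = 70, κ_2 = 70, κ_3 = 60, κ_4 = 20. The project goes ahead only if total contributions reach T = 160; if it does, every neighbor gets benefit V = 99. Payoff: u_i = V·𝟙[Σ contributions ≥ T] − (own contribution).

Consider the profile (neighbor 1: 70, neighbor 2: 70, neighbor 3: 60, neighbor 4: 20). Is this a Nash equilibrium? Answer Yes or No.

Total = 220 ≥ 160: provided.
Neighbor 1 (pledges 70, payoff 29): dropping to 0 → total 150, payoff 0. No gain.
Neighbor 2 (pledges 70, payoff 29): dropping to 0 → total 150, payoff 0. No gain.
Neighbor 3 (pledges 60, payoff 39): dropping to 0 → total 160, payoff 99. Profitable deviation.

No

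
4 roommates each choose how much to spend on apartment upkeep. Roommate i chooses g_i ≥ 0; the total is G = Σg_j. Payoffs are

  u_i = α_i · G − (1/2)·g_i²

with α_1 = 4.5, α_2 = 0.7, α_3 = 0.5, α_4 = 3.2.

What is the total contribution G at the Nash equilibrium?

8.9

Roommate i's FOC: ∂u_i/∂g_i = α_i − g_i = 0, so g_i* = α_i.
NE contributions = (4.5, 0.7, 0.5, 3.2); G = 8.9.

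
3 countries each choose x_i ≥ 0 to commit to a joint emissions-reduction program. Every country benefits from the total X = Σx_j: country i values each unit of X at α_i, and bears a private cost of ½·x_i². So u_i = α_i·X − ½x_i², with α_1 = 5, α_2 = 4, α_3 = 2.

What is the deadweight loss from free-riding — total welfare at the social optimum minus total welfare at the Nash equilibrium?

Country i's FOC: ∂u_i/∂x_i = α_i − x_i = 0, so x_i* = α_i.
NE contributions = (5, 4, 2); X = 11.
W^NE = (Σα)·X − ½Σα_i² = 11² − ½·45 = 98.5.
Planner sets x_i = Σα_j = 11 for every i, so X^SO = 3·11 = 33.
W^SO = (Σα)·X^SO − ½·3·(Σα)² = (3/2)·11² = 181.5.
Deadweight loss = W^SO − W^NE = 83.

83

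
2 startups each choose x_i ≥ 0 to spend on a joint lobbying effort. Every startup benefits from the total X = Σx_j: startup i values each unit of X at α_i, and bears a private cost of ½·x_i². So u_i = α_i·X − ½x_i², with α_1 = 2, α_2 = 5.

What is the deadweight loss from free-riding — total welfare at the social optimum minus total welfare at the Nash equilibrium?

14.5

Startup i's FOC: ∂u_i/∂x_i = α_i − x_i = 0, so x_i* = α_i.
NE contributions = (2, 5); X = 7.
W^NE = (Σα)·X − ½Σα_i² = 7² − ½·29 = 34.5.
Planner sets x_i = Σα_j = 7 for every i, so X^SO = 2·7 = 14.
W^SO = (Σα)·X^SO − ½·2·(Σα)² = (2/2)·7² = 49.
Deadweight loss = W^SO − W^NE = 14.5.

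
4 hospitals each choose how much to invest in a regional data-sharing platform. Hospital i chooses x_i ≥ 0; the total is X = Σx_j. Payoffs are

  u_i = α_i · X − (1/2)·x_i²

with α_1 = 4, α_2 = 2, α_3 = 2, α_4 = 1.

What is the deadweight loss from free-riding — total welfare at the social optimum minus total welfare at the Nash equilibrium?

93.5

Hospital i's FOC: ∂u_i/∂x_i = α_i − x_i = 0, so x_i* = α_i.
NE contributions = (4, 2, 2, 1); X = 9.
W^NE = (Σα)·X − ½Σα_i² = 9² − ½·25 = 68.5.
Planner sets x_i = Σα_j = 9 for every i, so X^SO = 4·9 = 36.
W^SO = (Σα)·X^SO − ½·4·(Σα)² = (4/2)·9² = 162.
Deadweight loss = W^SO − W^NE = 93.5.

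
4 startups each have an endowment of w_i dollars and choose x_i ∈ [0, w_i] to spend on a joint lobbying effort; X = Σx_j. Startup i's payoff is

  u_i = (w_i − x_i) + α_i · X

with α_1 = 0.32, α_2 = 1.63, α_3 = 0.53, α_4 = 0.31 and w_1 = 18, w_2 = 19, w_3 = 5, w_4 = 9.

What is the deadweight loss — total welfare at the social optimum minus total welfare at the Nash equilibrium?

57.28

∂u_i/∂x_i = α_i − 1, so startup i contributes w_i if α_i > 1, else 0.
α_i > 1 for i ∈ {2}; NE contributions (0, 19, 0, 0), X = 19.
W^NE = Σw_i − X^NE + (Σα_i)·X^NE = 51 + 1.79·19 = 85.01.
Planner: ∂(Σu_j)/∂x_i = Σα_j − 1 = 1.79 > 0, so everyone contributes w_i; X^SO = 51, W^SO = 51 + 1.79·51 = 142.29.
Deadweight loss = 57.28.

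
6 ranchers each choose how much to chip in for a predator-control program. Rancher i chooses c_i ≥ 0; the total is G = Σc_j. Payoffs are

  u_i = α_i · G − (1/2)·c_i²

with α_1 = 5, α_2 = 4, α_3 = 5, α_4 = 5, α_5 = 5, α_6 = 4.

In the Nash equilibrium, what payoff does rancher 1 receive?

Rancher i's FOC: ∂u_i/∂c_i = α_i − c_i = 0, so c_i* = α_i.
NE contributions = (5, 4, 5, 5, 5, 4); G = 28.
u_1 = α_1·G − ½·(c_1)² = 5·28 − ½·5² = 127.5.

127.5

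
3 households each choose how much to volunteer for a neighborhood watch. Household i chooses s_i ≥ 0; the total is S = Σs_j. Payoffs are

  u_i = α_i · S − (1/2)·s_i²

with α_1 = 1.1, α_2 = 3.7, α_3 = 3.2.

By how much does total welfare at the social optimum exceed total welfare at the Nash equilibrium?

Household i's FOC: ∂u_i/∂s_i = α_i − s_i = 0, so s_i* = α_i.
NE contributions = (1.1, 3.7, 3.2); S = 8.
W^NE = (Σα)·S − ½Σα_i² = 8² − ½·25.14 = 51.43.
Planner sets s_i = Σα_j = 8 for every i, so S^SO = 3·8 = 24.
W^SO = (Σα)·S^SO − ½·3·(Σα)² = (3/2)·8² = 96.
Deadweight loss = W^SO − W^NE = 44.57.

44.57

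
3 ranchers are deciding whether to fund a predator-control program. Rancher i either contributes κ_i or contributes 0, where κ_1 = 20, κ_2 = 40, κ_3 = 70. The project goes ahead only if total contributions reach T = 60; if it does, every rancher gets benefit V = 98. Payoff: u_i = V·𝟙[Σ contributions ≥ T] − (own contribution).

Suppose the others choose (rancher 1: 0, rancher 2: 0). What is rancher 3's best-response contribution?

70

Others' total = 0. Contributing 70 brings total to 70 ≥ 60: gain V − κ_3 = 28.
Best response: 70.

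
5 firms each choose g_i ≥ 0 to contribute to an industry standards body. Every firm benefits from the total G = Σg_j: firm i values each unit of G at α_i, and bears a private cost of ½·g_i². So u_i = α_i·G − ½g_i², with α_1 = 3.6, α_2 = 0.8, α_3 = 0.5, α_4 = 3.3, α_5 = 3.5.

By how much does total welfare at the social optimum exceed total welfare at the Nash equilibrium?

Firm i's FOC: ∂u_i/∂g_i = α_i − g_i = 0, so g_i* = α_i.
NE contributions = (3.6, 0.8, 0.5, 3.3, 3.5); G = 11.7.
W^NE = (Σα)·G − ½Σα_i² = 11.7² − ½·36.99 = 118.395.
Planner sets g_i = Σα_j = 11.7 for every i, so G^SO = 5·11.7 = 58.5.
W^SO = (Σα)·G^SO − ½·5·(Σα)² = (5/2)·11.7² = 342.225.
Deadweight loss = W^SO − W^NE = 223.83.

223.83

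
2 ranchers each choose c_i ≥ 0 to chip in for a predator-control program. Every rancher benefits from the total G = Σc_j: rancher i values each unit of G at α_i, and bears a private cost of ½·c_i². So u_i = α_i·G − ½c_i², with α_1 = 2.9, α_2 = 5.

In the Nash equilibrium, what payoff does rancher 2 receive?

Rancher i's FOC: ∂u_i/∂c_i = α_i − c_i = 0, so c_i* = α_i.
NE contributions = (2.9, 5); G = 7.9.
u_2 = α_2·G − ½·(c_2)² = 5·7.9 − ½·5² = 27.

27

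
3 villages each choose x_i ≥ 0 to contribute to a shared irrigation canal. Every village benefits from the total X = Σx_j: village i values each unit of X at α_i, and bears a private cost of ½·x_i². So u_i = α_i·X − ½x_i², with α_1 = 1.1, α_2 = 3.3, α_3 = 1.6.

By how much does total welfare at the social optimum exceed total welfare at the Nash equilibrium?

Village i's FOC: ∂u_i/∂x_i = α_i − x_i = 0, so x_i* = α_i.
NE contributions = (1.1, 3.3, 1.6); X = 6.
W^NE = (Σα)·X − ½Σα_i² = 6² − ½·14.66 = 28.67.
Planner sets x_i = Σα_j = 6 for every i, so X^SO = 3·6 = 18.
W^SO = (Σα)·X^SO − ½·3·(Σα)² = (3/2)·6² = 54.
Deadweight loss = W^SO − W^NE = 25.33.

25.33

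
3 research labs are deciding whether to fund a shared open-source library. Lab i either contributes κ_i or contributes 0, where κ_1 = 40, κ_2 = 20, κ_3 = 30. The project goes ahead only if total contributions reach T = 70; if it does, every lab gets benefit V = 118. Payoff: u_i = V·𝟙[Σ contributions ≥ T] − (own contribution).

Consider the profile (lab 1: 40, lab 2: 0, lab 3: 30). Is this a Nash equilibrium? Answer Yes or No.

Total = 70 ≥ 70: provided.
Lab 1 (pledges 40, payoff 78): dropping to 0 → total 30, payoff 0. No gain.
Lab 2 (pledges 0, payoff 118): pledging 20 → total 90, payoff 98. No gain.
Lab 3 (pledges 30, payoff 88): dropping to 0 → total 40, payoff 0. No gain.

Yes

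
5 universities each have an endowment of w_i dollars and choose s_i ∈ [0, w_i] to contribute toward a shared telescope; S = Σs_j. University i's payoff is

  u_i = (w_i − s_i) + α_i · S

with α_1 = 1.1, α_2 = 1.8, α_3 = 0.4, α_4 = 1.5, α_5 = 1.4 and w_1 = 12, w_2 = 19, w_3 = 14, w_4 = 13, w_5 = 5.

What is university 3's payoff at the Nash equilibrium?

33.6

∂u_i/∂s_i = α_i − 1, so university i contributes w_i if α_i > 1, else 0.
α_i > 1 for i ∈ {1, 2, 4, 5}; NE contributions (12, 19, 0, 13, 5), S = 49.
u_3 = (14 − 0) + 0.4·49 = 33.6.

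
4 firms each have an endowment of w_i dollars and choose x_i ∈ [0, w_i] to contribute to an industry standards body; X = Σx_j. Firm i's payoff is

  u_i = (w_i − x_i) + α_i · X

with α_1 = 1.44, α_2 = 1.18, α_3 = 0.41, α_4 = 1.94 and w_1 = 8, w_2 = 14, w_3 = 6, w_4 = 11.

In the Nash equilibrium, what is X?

33

∂u_i/∂x_i = α_i − 1, so firm i contributes w_i if α_i > 1, else 0.
α_i > 1 for i ∈ {1, 2, 4}; NE contributions (8, 14, 0, 11), X = 33.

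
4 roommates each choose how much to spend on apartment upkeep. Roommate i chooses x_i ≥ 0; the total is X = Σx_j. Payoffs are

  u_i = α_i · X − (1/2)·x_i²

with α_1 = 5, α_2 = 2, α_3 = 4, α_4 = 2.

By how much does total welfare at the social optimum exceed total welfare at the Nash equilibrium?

Roommate i's FOC: ∂u_i/∂x_i = α_i − x_i = 0, so x_i* = α_i.
NE contributions = (5, 2, 4, 2); X = 13.
W^NE = (Σα)·X − ½Σα_i² = 13² − ½·49 = 144.5.
Planner sets x_i = Σα_j = 13 for every i, so X^SO = 4·13 = 52.
W^SO = (Σα)·X^SO − ½·4·(Σα)² = (4/2)·13² = 338.
Deadweight loss = W^SO − W^NE = 193.5.

193.5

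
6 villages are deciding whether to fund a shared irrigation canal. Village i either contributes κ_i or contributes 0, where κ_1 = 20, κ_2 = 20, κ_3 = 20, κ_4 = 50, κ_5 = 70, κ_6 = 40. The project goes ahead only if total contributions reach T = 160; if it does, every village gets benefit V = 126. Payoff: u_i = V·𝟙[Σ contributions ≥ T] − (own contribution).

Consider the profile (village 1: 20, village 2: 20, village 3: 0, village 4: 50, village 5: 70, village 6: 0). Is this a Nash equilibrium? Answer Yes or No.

Total = 160 ≥ 160: provided.
Village 1 (pledges 20, payoff 106): dropping to 0 → total 140, payoff 0. No gain.
Village 2 (pledges 20, payoff 106): dropping to 0 → total 140, payoff 0. No gain.
Village 3 (pledges 0, payoff 126): pledging 20 → total 180, payoff 106. No gain.
Village 4 (pledges 50, payoff 76): dropping to 0 → total 110, payoff 0. No gain.
Village 5 (pledges 70, payoff 56): dropping to 0 → total 90, payoff 0. No gain.
Village 6 (pledges 0, payoff 126): pledging 40 → total 200, payoff 86. No gain.

Yes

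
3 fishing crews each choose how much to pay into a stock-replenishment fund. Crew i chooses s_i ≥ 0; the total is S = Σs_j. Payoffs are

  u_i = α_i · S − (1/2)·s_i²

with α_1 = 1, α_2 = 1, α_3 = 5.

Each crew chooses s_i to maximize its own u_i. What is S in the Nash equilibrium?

Crew i's FOC: ∂u_i/∂s_i = α_i − s_i = 0, so s_i* = α_i.
NE contributions = (1, 1, 5); S = 7.

7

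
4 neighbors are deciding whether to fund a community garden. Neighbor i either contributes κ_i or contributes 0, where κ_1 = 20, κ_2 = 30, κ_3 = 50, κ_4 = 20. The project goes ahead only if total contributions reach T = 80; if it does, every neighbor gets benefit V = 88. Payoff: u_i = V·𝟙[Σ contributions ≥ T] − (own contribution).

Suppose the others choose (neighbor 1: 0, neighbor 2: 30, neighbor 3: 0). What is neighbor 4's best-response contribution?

Others' total = 30. Even contributing 20 gives 50 < 80: no benefit either way.
Best response: 0.

0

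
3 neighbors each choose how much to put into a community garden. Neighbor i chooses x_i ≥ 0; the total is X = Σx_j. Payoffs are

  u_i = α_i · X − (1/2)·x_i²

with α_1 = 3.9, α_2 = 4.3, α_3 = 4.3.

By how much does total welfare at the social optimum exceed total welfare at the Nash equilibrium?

104.22

Neighbor i's FOC: ∂u_i/∂x_i = α_i − x_i = 0, so x_i* = α_i.
NE contributions = (3.9, 4.3, 4.3); X = 12.5.
W^NE = (Σα)·X − ½Σα_i² = 12.5² − ½·52.19 = 130.155.
Planner sets x_i = Σα_j = 12.5 for every i, so X^SO = 3·12.5 = 37.5.
W^SO = (Σα)·X^SO − ½·3·(Σα)² = (3/2)·12.5² = 234.375.
Deadweight loss = W^SO − W^NE = 104.22.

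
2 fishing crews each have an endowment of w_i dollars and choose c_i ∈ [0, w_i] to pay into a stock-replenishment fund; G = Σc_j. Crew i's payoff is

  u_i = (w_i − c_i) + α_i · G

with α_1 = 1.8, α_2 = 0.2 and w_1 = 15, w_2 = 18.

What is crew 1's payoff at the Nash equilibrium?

∂u_i/∂c_i = α_i − 1, so crew i contributes w_i if α_i > 1, else 0.
α_i > 1 for i ∈ {1}; NE contributions (15, 0), G = 15.
u_1 = (15 − 15) + 1.8·15 = 27.

27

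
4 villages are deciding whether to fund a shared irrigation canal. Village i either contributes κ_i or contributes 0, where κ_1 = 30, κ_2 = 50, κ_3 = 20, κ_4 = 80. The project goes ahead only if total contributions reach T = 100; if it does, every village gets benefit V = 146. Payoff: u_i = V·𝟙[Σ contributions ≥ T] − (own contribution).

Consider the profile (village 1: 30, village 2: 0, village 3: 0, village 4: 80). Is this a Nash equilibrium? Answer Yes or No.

Yes

Total = 110 ≥ 100: provided.
Village 1 (pledges 30, payoff 116): dropping to 0 → total 80, payoff 0. No gain.
Village 2 (pledges 0, payoff 146): pledging 50 → total 160, payoff 96. No gain.
Village 3 (pledges 0, payoff 146): pledging 20 → total 130, payoff 126. No gain.
Village 4 (pledges 80, payoff 66): dropping to 0 → total 30, payoff 0. No gain.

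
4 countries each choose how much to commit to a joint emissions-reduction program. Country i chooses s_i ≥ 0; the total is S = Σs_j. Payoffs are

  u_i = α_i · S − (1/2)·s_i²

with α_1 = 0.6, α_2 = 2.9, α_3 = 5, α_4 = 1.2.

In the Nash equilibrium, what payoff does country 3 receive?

Country i's FOC: ∂u_i/∂s_i = α_i − s_i = 0, so s_i* = α_i.
NE contributions = (0.6, 2.9, 5, 1.2); S = 9.7.
u_3 = α_3·S − ½·(s_3)² = 5·9.7 − ½·5² = 36.

36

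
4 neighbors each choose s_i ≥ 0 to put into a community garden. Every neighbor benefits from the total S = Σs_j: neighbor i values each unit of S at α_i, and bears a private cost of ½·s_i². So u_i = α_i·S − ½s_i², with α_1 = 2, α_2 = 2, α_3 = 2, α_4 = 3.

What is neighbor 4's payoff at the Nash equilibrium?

Neighbor i's FOC: ∂u_i/∂s_i = α_i − s_i = 0, so s_i* = α_i.
NE contributions = (2, 2, 2, 3); S = 9.
u_4 = α_4·S − ½·(s_4)² = 3·9 − ½·3² = 22.5.

22.5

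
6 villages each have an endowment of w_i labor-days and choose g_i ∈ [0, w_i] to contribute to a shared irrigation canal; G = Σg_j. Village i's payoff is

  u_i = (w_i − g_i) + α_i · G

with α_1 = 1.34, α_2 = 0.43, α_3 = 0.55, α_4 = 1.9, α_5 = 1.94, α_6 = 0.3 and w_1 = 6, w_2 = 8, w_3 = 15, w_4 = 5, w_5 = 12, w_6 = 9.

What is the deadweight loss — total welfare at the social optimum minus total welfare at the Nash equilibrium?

∂u_i/∂g_i = α_i − 1, so village i contributes w_i if α_i > 1, else 0.
α_i > 1 for i ∈ {1, 4, 5}; NE contributions (6, 0, 0, 5, 12, 0), G = 23.
W^NE = Σw_i − G^NE + (Σα_i)·G^NE = 55 + 5.46·23 = 180.58.
Planner: ∂(Σu_j)/∂g_i = Σα_j − 1 = 5.46 > 0, so everyone contributes w_i; G^SO = 55, W^SO = 55 + 5.46·55 = 355.3.
Deadweight loss = 174.72.

174.72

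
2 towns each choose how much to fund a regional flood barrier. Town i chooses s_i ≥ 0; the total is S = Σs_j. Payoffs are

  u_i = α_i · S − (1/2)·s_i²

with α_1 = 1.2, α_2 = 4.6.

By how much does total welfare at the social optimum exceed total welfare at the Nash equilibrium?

Town i's FOC: ∂u_i/∂s_i = α_i − s_i = 0, so s_i* = α_i.
NE contributions = (1.2, 4.6); S = 5.8.
W^NE = (Σα)·S − ½Σα_i² = 5.8² − ½·22.6 = 22.34.
Planner sets s_i = Σα_j = 5.8 for every i, so S^SO = 2·5.8 = 11.6.
W^SO = (Σα)·S^SO − ½·2·(Σα)² = (2/2)·5.8² = 33.64.
Deadweight loss = W^SO − W^NE = 11.3.

11.3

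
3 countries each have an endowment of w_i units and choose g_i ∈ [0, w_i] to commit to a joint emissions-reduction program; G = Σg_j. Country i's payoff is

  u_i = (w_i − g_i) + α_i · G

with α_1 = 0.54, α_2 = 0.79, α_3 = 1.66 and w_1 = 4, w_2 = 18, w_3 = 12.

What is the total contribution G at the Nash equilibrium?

∂u_i/∂g_i = α_i − 1, so country i contributes w_i if α_i > 1, else 0.
α_i > 1 for i ∈ {3}; NE contributions (0, 0, 12), G = 12.

12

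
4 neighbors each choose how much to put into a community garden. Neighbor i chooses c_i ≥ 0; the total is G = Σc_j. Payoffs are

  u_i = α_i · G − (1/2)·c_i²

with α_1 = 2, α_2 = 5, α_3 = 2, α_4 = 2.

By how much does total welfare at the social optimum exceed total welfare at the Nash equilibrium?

139.5

Neighbor i's FOC: ∂u_i/∂c_i = α_i − c_i = 0, so c_i* = α_i.
NE contributions = (2, 5, 2, 2); G = 11.
W^NE = (Σα)·G − ½Σα_i² = 11² − ½·37 = 102.5.
Planner sets c_i = Σα_j = 11 for every i, so G^SO = 4·11 = 44.
W^SO = (Σα)·G^SO − ½·4·(Σα)² = (4/2)·11² = 242.
Deadweight loss = W^SO − W^NE = 139.5.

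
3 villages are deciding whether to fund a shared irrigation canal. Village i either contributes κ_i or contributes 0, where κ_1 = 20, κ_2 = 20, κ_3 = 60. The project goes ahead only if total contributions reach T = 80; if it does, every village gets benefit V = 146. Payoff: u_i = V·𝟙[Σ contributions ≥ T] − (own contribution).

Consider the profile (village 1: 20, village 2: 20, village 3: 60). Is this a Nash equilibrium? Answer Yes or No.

No

Total = 100 ≥ 80: provided.
Village 1 (pledges 20, payoff 126): dropping to 0 → total 80, payoff 146. Profitable deviation.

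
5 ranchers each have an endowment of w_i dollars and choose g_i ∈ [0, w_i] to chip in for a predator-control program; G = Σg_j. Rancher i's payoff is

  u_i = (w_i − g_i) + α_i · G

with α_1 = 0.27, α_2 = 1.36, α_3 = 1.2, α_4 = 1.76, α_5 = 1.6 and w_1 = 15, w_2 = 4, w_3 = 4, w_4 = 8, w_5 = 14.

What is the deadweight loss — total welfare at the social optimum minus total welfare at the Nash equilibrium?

∂u_i/∂g_i = α_i − 1, so rancher i contributes w_i if α_i > 1, else 0.
α_i > 1 for i ∈ {2, 3, 4, 5}; NE contributions (0, 4, 4, 8, 14), G = 30.
W^NE = Σw_i − G^NE + (Σα_i)·G^NE = 45 + 5.19·30 = 200.7.
Planner: ∂(Σu_j)/∂g_i = Σα_j − 1 = 5.19 > 0, so everyone contributes w_i; G^SO = 45, W^SO = 45 + 5.19·45 = 278.55.
Deadweight loss = 77.85.

77.85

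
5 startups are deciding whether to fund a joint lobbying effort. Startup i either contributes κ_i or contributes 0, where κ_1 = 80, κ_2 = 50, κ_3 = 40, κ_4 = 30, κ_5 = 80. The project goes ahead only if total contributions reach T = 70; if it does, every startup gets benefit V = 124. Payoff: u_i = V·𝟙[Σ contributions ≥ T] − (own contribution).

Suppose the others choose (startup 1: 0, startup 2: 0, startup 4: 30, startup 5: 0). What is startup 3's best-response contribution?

40

Others' total = 30. Contributing 40 brings total to 70 ≥ 70: gain V − κ_3 = 84.
Best response: 40.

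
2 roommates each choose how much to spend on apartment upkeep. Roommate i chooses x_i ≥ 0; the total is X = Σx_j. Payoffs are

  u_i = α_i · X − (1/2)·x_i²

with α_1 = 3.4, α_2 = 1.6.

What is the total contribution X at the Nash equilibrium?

5

Roommate i's FOC: ∂u_i/∂x_i = α_i − x_i = 0, so x_i* = α_i.
NE contributions = (3.4, 1.6); X = 5.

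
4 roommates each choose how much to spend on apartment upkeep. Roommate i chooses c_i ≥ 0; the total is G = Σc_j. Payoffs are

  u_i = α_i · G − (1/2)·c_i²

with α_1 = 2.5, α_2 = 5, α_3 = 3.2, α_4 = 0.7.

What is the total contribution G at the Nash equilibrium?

Roommate i's FOC: ∂u_i/∂c_i = α_i − c_i = 0, so c_i* = α_i.
NE contributions = (2.5, 5, 3.2, 0.7); G = 11.4.

11.4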